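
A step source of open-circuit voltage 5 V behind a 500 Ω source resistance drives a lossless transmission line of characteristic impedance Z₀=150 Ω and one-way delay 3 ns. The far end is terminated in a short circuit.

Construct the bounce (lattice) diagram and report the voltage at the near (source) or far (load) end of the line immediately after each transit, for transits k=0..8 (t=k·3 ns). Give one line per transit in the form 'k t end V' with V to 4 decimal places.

Γ_L=-1.000000, Γ_S=0.538462; launch V₁=5·150/650=1.153846
k=0 src: V=1.1538
k=1 load: inc=1.153846, refl=1.153846·-1.000000=-1.1538; V=0.000000+1.153846+-1.153846=0.0000
k=2 src: inc=-1.153846, refl=-1.153846·0.538462=-0.6213; V=1.153846+-1.153846+-0.621302=-0.6213
k=3 load: inc=-0.621302, refl=-0.621302·-1.000000=0.6213; V=0.000000+-0.621302+0.621302=0.0000
k=4 src: inc=0.621302, refl=0.621302·0.538462=0.3345; V=-0.621302+0.621302+0.334547=0.3345
k=5 load: inc=0.334547, refl=0.334547·-1.000000=-0.3345; V=0.000000+0.334547+-0.334547=0.0000
k=6 src: inc=-0.334547, refl=-0.334547·0.538462=-0.1801; V=0.334547+-0.334547+-0.180141=-0.1801
k=7 load: inc=-0.180141, refl=-0.180141·-1.000000=0.1801; V=0.000000+-0.180141+0.180141=0.0000
k=8 src: inc=0.180141, refl=0.180141·0.538462=0.0970; V=-0.180141+0.180141+0.096999=0.0970

0 0 source 1.1538
1 3 load 0.0000
2 6 source -0.6213
3 9 load 0.0000
4 12 source 0.3345
5 15 load 0.0000
6 18 source -0.1801
7 21 load 0.0000
8 24 source 0.0970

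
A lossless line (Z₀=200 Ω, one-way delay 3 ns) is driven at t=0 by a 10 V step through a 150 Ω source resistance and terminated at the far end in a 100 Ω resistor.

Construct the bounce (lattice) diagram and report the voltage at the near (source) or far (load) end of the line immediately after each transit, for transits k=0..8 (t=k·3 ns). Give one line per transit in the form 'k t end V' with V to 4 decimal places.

0 0 source 5.7143
1 3 load 3.8095
2 6 source 4.0816
3 9 load 3.9909
4 12 source 4.0039
5 15 load 3.9996
6 18 source 4.0002
7 21 load 4.0000
8 24 source 4.0000

Γ_L=-0.333333, Γ_S=-0.142857; launch V₁=10·200/350=5.714286
k=0 src: V=5.7143
k=1 load: inc=5.714286, refl=5.714286·-0.333333=-1.9048; V=0.000000+5.714286+-1.904762=3.8095
k=2 src: inc=-1.904762, refl=-1.904762·-0.142857=0.2721; V=5.714286+-1.904762+0.272109=4.0816
k=3 load: inc=0.272109, refl=0.272109·-0.333333=-0.0907; V=3.809524+0.272109+-0.090703=3.9909
k=4 src: inc=-0.090703, refl=-0.090703·-0.142857=0.0130; V=4.081633+-0.090703+0.012958=4.0039
k=5 load: inc=0.012958, refl=0.012958·-0.333333=-0.0043; V=3.990930+0.012958+-0.004319=3.9996
k=6 src: inc=-0.004319, refl=-0.004319·-0.142857=0.0006; V=4.003887+-0.004319+0.000617=4.0002
k=7 load: inc=0.000617, refl=0.000617·-0.333333=-0.0002; V=3.999568+0.000617+-0.000206=4.0000
k=8 src: inc=-0.000206, refl=-0.000206·-0.142857=0.0000; V=4.000185+-0.000206+0.000029=4.0000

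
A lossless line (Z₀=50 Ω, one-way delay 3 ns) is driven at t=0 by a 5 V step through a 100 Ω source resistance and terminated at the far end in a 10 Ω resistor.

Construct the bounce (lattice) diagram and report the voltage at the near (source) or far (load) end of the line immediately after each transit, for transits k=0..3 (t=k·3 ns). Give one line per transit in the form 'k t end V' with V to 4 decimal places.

0 0 source 1.6667
1 3 load 0.5556
2 6 source 0.1852
3 9 load 0.4321

Γ_L=-0.666667, Γ_S=0.333333; launch V₁=5·50/150=1.666667
k=0 src: V=1.6667
k=1 load: inc=1.666667, refl=1.666667·-0.666667=-1.1111; V=0.000000+1.666667+-1.111111=0.5556
k=2 src: inc=-1.111111, refl=-1.111111·0.333333=-0.3704; V=1.666667+-1.111111+-0.370370=0.1852
k=3 load: inc=-0.370370, refl=-0.370370·-0.666667=0.2469; V=0.555556+-0.370370+0.246914=0.4321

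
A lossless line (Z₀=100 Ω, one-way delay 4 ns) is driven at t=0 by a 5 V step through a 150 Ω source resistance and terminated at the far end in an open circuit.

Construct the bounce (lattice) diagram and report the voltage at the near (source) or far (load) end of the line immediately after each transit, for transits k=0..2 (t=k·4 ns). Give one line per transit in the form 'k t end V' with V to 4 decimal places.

Γ_L=1.000000, Γ_S=0.200000; launch V₁=5·100/250=2.000000
k=0 src: V=2.0000
k=1 load: inc=2.000000, refl=2.000000·1.000000=2.0000; V=0.000000+2.000000+2.000000=4.0000
k=2 src: inc=2.000000, refl=2.000000·0.200000=0.4000; V=2.000000+2.000000+0.400000=4.4000

0 0 source 2.0000
1 4 load 4.0000
2 8 source 4.4000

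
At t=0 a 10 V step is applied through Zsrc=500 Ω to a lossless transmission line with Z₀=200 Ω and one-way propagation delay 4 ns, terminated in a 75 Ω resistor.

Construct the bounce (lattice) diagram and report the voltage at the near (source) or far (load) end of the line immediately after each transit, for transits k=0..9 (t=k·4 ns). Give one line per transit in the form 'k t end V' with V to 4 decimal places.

0 0 source 2.8571
1 4 load 1.5584
2 8 source 1.0019
3 12 load 1.2548
4 16 source 1.3633
5 20 load 1.3140
6 24 source 1.2929
7 28 load 1.3025
8 32 source 1.3066
9 36 load 1.3047

Γ_L=-0.454545, Γ_S=0.428571; launch V₁=10·200/700=2.857143
k=0 src: V=2.8571
k=1 load: inc=2.857143, refl=2.857143·-0.454545=-1.2987; V=0.000000+2.857143+-1.298701=1.5584
k=2 src: inc=-1.298701, refl=-1.298701·0.428571=-0.5566; V=2.857143+-1.298701+-0.556586=1.0019
k=3 load: inc=-0.556586, refl=-0.556586·-0.454545=0.2530; V=1.558442+-0.556586+0.252994=1.2548
k=4 src: inc=0.252994, refl=0.252994·0.428571=0.1084; V=1.001855+0.252994+0.108426=1.3633
k=5 load: inc=0.108426, refl=0.108426·-0.454545=-0.0493; V=1.254849+0.108426+-0.049284=1.3140
k=6 src: inc=-0.049284, refl=-0.049284·0.428571=-0.0211; V=1.363275+-0.049284+-0.021122=1.2929
k=7 load: inc=-0.021122, refl=-0.021122·-0.454545=0.0096; V=1.313990+-0.021122+0.009601=1.3025
k=8 src: inc=0.009601, refl=0.009601·0.428571=0.0041; V=1.292869+0.009601+0.004115=1.3066
k=9 load: inc=0.004115, refl=0.004115·-0.454545=-0.0019; V=1.302469+0.004115+-0.001870=1.3047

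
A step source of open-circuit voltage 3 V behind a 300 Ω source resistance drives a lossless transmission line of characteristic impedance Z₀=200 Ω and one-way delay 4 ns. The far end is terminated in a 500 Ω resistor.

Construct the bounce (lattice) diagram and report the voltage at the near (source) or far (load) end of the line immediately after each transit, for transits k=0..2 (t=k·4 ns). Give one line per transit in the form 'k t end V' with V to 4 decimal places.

0 0 source 1.2000
1 4 load 1.7143
2 8 source 1.8171

Γ_L=0.428571, Γ_S=0.200000; launch V₁=3·200/500=1.200000
k=0 src: V=1.2000
k=1 load: inc=1.200000, refl=1.200000·0.428571=0.5143; V=0.000000+1.200000+0.514286=1.7143
k=2 src: inc=0.514286, refl=0.514286·0.200000=0.1029; V=1.200000+0.514286+0.102857=1.8171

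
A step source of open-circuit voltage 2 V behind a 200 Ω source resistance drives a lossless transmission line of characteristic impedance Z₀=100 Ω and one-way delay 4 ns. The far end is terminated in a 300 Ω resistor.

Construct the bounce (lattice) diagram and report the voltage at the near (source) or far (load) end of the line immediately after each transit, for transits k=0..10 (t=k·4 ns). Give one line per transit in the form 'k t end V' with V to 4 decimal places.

0 0 source 0.6667
1 4 load 1.0000
2 8 source 1.1111
3 12 load 1.1667
4 16 source 1.1852
5 20 load 1.1944
6 24 source 1.1975
7 28 load 1.1991
8 32 source 1.1996
9 36 load 1.1998
10 40 source 1.1999

Γ_L=0.500000, Γ_S=0.333333; launch V₁=2·100/300=0.666667
k=0 src: V=0.6667
k=1 load: inc=0.666667, refl=0.666667·0.500000=0.3333; V=0.000000+0.666667+0.333333=1.0000
k=2 src: inc=0.333333, refl=0.333333·0.333333=0.1111; V=0.666667+0.333333+0.111111=1.1111
k=3 load: inc=0.111111, refl=0.111111·0.500000=0.0556; V=1.000000+0.111111+0.055556=1.1667
k=4 src: inc=0.055556, refl=0.055556·0.333333=0.0185; V=1.111111+0.055556+0.018519=1.1852
k=5 load: inc=0.018519, refl=0.018519·0.500000=0.0093; V=1.166667+0.018519+0.009259=1.1944
k=6 src: inc=0.009259, refl=0.009259·0.333333=0.0031; V=1.185185+0.009259+0.003086=1.1975
k=7 load: inc=0.003086, refl=0.003086·0.500000=0.0015; V=1.194444+0.003086+0.001543=1.1991
k=8 src: inc=0.001543, refl=0.001543·0.333333=0.0005; V=1.197531+0.001543+0.000514=1.1996
k=9 load: inc=0.000514, refl=0.000514·0.500000=0.0003; V=1.199074+0.000514+0.000257=1.1998
k=10 src: inc=0.000257, refl=0.000257·0.333333=0.0001; V=1.199588+0.000257+0.000086=1.1999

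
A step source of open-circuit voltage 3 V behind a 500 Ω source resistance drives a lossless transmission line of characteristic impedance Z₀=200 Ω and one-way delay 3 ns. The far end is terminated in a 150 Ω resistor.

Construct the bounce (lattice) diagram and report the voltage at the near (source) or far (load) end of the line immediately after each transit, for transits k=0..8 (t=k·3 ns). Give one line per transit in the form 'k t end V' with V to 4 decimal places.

Γ_L=-0.142857, Γ_S=0.428571; launch V₁=3·200/700=0.857143
k=0 src: V=0.8571
k=1 load: inc=0.857143, refl=0.857143·-0.142857=-0.1224; V=0.000000+0.857143+-0.122449=0.7347
k=2 src: inc=-0.122449, refl=-0.122449·0.428571=-0.0525; V=0.857143+-0.122449+-0.052478=0.6822
k=3 load: inc=-0.052478, refl=-0.052478·-0.142857=0.0075; V=0.734694+-0.052478+0.007497=0.6897
k=4 src: inc=0.007497, refl=0.007497·0.428571=0.0032; V=0.682216+0.007497+0.003213=0.6929
k=5 load: inc=0.003213, refl=0.003213·-0.142857=-0.0005; V=0.689713+0.003213+-0.000459=0.6925
k=6 src: inc=-0.000459, refl=-0.000459·0.428571=-0.0002; V=0.692926+-0.000459+-0.000197=0.6923
k=7 load: inc=-0.000197, refl=-0.000197·-0.142857=0.0000; V=0.692467+-0.000197+0.000028=0.6923
k=8 src: inc=0.000028, refl=0.000028·0.428571=0.0000; V=0.692270+0.000028+0.000012=0.6923

0 0 source 0.8571
1 3 load 0.7347
2 6 source 0.6822
3 9 load 0.6897
4 12 source 0.6929
5 15 load 0.6925
6 18 source 0.6923
7 21 load 0.6923
8 24 source 0.6923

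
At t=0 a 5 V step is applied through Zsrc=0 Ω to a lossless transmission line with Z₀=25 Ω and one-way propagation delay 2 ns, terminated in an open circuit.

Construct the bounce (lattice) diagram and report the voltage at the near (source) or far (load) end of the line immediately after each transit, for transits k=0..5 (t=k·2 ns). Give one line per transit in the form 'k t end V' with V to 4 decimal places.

0 0 source 5.0000
1 2 load 10.0000
2 4 source 5.0000
3 6 load 0.0000
4 8 source 5.0000
5 10 load 10.0000

Γ_L=1.000000, Γ_S=-1.000000; launch V₁=5·25/25=5.000000
k=0 src: V=5.0000
k=1 load: inc=5.000000, refl=5.000000·1.000000=5.0000; V=0.000000+5.000000+5.000000=10.0000
k=2 src: inc=5.000000, refl=5.000000·-1.000000=-5.0000; V=5.000000+5.000000+-5.000000=5.0000
k=3 load: inc=-5.000000, refl=-5.000000·1.000000=-5.0000; V=10.000000+-5.000000+-5.000000=0.0000
k=4 src: inc=-5.000000, refl=-5.000000·-1.000000=5.0000; V=5.000000+-5.000000+5.000000=5.0000
k=5 load: inc=5.000000, refl=5.000000·1.000000=5.0000; V=0.000000+5.000000+5.000000=10.0000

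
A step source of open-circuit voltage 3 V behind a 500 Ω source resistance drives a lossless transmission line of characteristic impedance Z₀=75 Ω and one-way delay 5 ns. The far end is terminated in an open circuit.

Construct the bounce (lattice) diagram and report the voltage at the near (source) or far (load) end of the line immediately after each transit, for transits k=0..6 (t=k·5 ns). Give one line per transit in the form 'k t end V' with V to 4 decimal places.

Γ_L=1.000000, Γ_S=0.739130; launch V₁=3·75/575=0.391304
k=0 src: V=0.3913
k=1 load: inc=0.391304, refl=0.391304·1.000000=0.3913; V=0.000000+0.391304+0.391304=0.7826
k=2 src: inc=0.391304, refl=0.391304·0.739130=0.2892; V=0.391304+0.391304+0.289225=1.0718
k=3 load: inc=0.289225, refl=0.289225·1.000000=0.2892; V=0.782609+0.289225+0.289225=1.3611
k=4 src: inc=0.289225, refl=0.289225·0.739130=0.2138; V=1.071834+0.289225+0.213775=1.5748
k=5 load: inc=0.213775, refl=0.213775·1.000000=0.2138; V=1.361059+0.213775+0.213775=1.7886
k=6 src: inc=0.213775, refl=0.213775·0.739130=0.1580; V=1.574834+0.213775+0.158008=1.9466

0 0 source 0.3913
1 5 load 0.7826
2 10 source 1.0718
3 15 load 1.3611
4 20 source 1.5748
5 25 load 1.7886
6 30 source 1.9466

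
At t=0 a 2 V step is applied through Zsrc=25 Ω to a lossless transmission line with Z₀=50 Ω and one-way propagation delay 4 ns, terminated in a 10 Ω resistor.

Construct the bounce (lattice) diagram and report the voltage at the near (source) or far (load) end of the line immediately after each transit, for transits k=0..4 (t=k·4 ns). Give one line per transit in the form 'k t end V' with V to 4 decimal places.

0 0 source 1.3333
1 4 load 0.4444
2 8 source 0.7407
3 12 load 0.5432
4 16 source 0.6091

Γ_L=-0.666667, Γ_S=-0.333333; launch V₁=2·50/75=1.333333
k=0 src: V=1.3333
k=1 load: inc=1.333333, refl=1.333333·-0.666667=-0.8889; V=0.000000+1.333333+-0.888889=0.4444
k=2 src: inc=-0.888889, refl=-0.888889·-0.333333=0.2963; V=1.333333+-0.888889+0.296296=0.7407
k=3 load: inc=0.296296, refl=0.296296·-0.666667=-0.1975; V=0.444444+0.296296+-0.197531=0.5432
k=4 src: inc=-0.197531, refl=-0.197531·-0.333333=0.0658; V=0.740741+-0.197531+0.065844=0.6091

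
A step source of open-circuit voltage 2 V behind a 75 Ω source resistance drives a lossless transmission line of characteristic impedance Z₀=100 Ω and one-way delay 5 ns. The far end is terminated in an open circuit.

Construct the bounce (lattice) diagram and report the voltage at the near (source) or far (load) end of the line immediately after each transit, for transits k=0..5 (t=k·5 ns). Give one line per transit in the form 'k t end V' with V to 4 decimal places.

0 0 source 1.1429
1 5 load 2.2857
2 10 source 2.1224
3 15 load 1.9592
4 20 source 1.9825
5 25 load 2.0058

Γ_L=1.000000, Γ_S=-0.142857; launch V₁=2·100/175=1.142857
k=0 src: V=1.1429
k=1 load: inc=1.142857, refl=1.142857·1.000000=1.1429; V=0.000000+1.142857+1.142857=2.2857
k=2 src: inc=1.142857, refl=1.142857·-0.142857=-0.1633; V=1.142857+1.142857+-0.163265=2.1224
k=3 load: inc=-0.163265, refl=-0.163265·1.000000=-0.1633; V=2.285714+-0.163265+-0.163265=1.9592
k=4 src: inc=-0.163265, refl=-0.163265·-0.142857=0.0233; V=2.122449+-0.163265+0.023324=1.9825
k=5 load: inc=0.023324, refl=0.023324·1.000000=0.0233; V=1.959184+0.023324+0.023324=2.0058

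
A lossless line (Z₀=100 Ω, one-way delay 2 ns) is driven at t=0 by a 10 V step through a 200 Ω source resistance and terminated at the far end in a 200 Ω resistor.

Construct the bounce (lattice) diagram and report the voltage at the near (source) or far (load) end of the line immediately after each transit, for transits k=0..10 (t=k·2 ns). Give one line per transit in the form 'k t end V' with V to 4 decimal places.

Γ_L=0.333333, Γ_S=0.333333; launch V₁=10·100/300=3.333333
k=0 src: V=3.3333
k=1 load: inc=3.333333, refl=3.333333·0.333333=1.1111; V=0.000000+3.333333+1.111111=4.4444
k=2 src: inc=1.111111, refl=1.111111·0.333333=0.3704; V=3.333333+1.111111+0.370370=4.8148
k=3 load: inc=0.370370, refl=0.370370·0.333333=0.1235; V=4.444444+0.370370+0.123457=4.9383
k=4 src: inc=0.123457, refl=0.123457·0.333333=0.0412; V=4.814815+0.123457+0.041152=4.9794
k=5 load: inc=0.041152, refl=0.041152·0.333333=0.0137; V=4.938272+0.041152+0.013717=4.9931
k=6 src: inc=0.013717, refl=0.013717·0.333333=0.0046; V=4.979424+0.013717+0.004572=4.9977
k=7 load: inc=0.004572, refl=0.004572·0.333333=0.0015; V=4.993141+0.004572+0.001524=4.9992
k=8 src: inc=0.001524, refl=0.001524·0.333333=0.0005; V=4.997714+0.001524+0.000508=4.9997
k=9 load: inc=0.000508, refl=0.000508·0.333333=0.0002; V=4.999238+0.000508+0.000169=4.9999
k=10 src: inc=0.000169, refl=0.000169·0.333333=0.0001; V=4.999746+0.000169+0.000056=5.0000

0 0 source 3.3333
1 2 load 4.4444
2 4 source 4.8148
3 6 load 4.9383
4 8 source 4.9794
5 10 load 4.9931
6 12 source 4.9977
7 14 load 4.9992
8 16 source 4.9997
9 18 load 4.9999
10 20 source 5.0000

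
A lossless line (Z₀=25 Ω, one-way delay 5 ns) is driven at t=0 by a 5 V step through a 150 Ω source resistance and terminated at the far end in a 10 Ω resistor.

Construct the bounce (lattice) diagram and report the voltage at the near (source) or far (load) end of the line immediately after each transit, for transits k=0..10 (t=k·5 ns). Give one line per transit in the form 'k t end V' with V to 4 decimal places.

Γ_L=-0.428571, Γ_S=0.714286; launch V₁=5·25/175=0.714286
k=0 src: V=0.7143
k=1 load: inc=0.714286, refl=0.714286·-0.428571=-0.3061; V=0.000000+0.714286+-0.306122=0.4082
k=2 src: inc=-0.306122, refl=-0.306122·0.714286=-0.2187; V=0.714286+-0.306122+-0.218659=0.1895
k=3 load: inc=-0.218659, refl=-0.218659·-0.428571=0.0937; V=0.408163+-0.218659+0.093711=0.2832
k=4 src: inc=0.093711, refl=0.093711·0.714286=0.0669; V=0.189504+0.093711+0.066936=0.3502
k=5 load: inc=0.066936, refl=0.066936·-0.428571=-0.0287; V=0.283215+0.066936+-0.028687=0.3215
k=6 src: inc=-0.028687, refl=-0.028687·0.714286=-0.0205; V=0.350152+-0.028687+-0.020491=0.3010
k=7 load: inc=-0.020491, refl=-0.020491·-0.428571=0.0088; V=0.321465+-0.020491+0.008782=0.3098
k=8 src: inc=0.008782, refl=0.008782·0.714286=0.0063; V=0.300974+0.008782+0.006273=0.3160
k=9 load: inc=0.006273, refl=0.006273·-0.428571=-0.0027; V=0.309756+0.006273+-0.002688=0.3133
k=10 src: inc=-0.002688, refl=-0.002688·0.714286=-0.0019; V=0.316028+-0.002688+-0.001920=0.3114

0 0 source 0.7143
1 5 load 0.4082
2 10 source 0.1895
3 15 load 0.2832
4 20 source 0.3502
5 25 load 0.3215
6 30 source 0.3010
7 35 load 0.3098
8 40 source 0.3160
9 45 load 0.3133
10 50 source 0.3114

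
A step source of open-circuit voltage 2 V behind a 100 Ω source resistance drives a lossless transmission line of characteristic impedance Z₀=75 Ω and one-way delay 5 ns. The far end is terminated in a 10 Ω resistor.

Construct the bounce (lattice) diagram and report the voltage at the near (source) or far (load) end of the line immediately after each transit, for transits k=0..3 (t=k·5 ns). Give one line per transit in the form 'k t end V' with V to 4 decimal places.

Γ_L=-0.764706, Γ_S=0.142857; launch V₁=2·75/175=0.857143
k=0 src: V=0.8571
k=1 load: inc=0.857143, refl=0.857143·-0.764706=-0.6555; V=0.000000+0.857143+-0.655462=0.2017
k=2 src: inc=-0.655462, refl=-0.655462·0.142857=-0.0936; V=0.857143+-0.655462+-0.093637=0.1080
k=3 load: inc=-0.093637, refl=-0.093637·-0.764706=0.0716; V=0.201681+-0.093637+0.071605=0.1796

0 0 source 0.8571
1 5 load 0.2017
2 10 source 0.1080
3 15 load 0.1796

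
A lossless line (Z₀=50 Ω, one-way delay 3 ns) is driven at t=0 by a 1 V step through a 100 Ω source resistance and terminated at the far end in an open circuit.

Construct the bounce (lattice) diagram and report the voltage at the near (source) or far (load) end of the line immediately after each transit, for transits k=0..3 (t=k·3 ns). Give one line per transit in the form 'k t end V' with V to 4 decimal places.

Γ_L=1.000000, Γ_S=0.333333; launch V₁=1·50/150=0.333333
k=0 src: V=0.3333
k=1 load: inc=0.333333, refl=0.333333·1.000000=0.3333; V=0.000000+0.333333+0.333333=0.6667
k=2 src: inc=0.333333, refl=0.333333·0.333333=0.1111; V=0.333333+0.333333+0.111111=0.7778
k=3 load: inc=0.111111, refl=0.111111·1.000000=0.1111; V=0.666667+0.111111+0.111111=0.8889

0 0 source 0.3333
1 3 load 0.6667
2 6 source 0.7778
3 9 load 0.8889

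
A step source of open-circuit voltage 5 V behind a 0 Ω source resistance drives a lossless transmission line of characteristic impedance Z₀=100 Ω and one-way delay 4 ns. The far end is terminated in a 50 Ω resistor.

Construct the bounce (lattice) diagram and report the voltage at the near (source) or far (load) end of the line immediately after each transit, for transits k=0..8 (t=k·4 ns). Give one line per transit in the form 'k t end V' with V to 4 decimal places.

Γ_L=-0.333333, Γ_S=-1.000000; launch V₁=5·100/100=5.000000
k=0 src: V=5.0000
k=1 load: inc=5.000000, refl=5.000000·-0.333333=-1.6667; V=0.000000+5.000000+-1.666667=3.3333
k=2 src: inc=-1.666667, refl=-1.666667·-1.000000=1.6667; V=5.000000+-1.666667+1.666667=5.0000
k=3 load: inc=1.666667, refl=1.666667·-0.333333=-0.5556; V=3.333333+1.666667+-0.555556=4.4444
k=4 src: inc=-0.555556, refl=-0.555556·-1.000000=0.5556; V=5.000000+-0.555556+0.555556=5.0000
k=5 load: inc=0.555556, refl=0.555556·-0.333333=-0.1852; V=4.444444+0.555556+-0.185185=4.8148
k=6 src: inc=-0.185185, refl=-0.185185·-1.000000=0.1852; V=5.000000+-0.185185+0.185185=5.0000
k=7 load: inc=0.185185, refl=0.185185·-0.333333=-0.0617; V=4.814815+0.185185+-0.061728=4.9383
k=8 src: inc=-0.061728, refl=-0.061728·-1.000000=0.0617; V=5.000000+-0.061728+0.061728=5.0000

0 0 source 5.0000
1 4 load 3.3333
2 8 source 5.0000
3 12 load 4.4444
4 16 source 5.0000
5 20 load 4.8148
6 24 source 5.0000
7 28 load 4.9383
8 32 source 5.0000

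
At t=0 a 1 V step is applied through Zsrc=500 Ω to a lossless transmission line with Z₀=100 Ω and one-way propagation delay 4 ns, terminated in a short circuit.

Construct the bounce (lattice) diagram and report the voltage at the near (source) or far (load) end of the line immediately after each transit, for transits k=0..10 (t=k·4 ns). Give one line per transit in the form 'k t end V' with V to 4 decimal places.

0 0 source 0.1667
1 4 load 0.0000
2 8 source -0.1111
3 12 load 0.0000
4 16 source 0.0741
5 20 load 0.0000
6 24 source -0.0494
7 28 load 0.0000
8 32 source 0.0329
9 36 load 0.0000
10 40 source -0.0219

Γ_L=-1.000000, Γ_S=0.666667; launch V₁=1·100/600=0.166667
k=0 src: V=0.1667
k=1 load: inc=0.166667, refl=0.166667·-1.000000=-0.1667; V=0.000000+0.166667+-0.166667=0.0000
k=2 src: inc=-0.166667, refl=-0.166667·0.666667=-0.1111; V=0.166667+-0.166667+-0.111111=-0.1111
k=3 load: inc=-0.111111, refl=-0.111111·-1.000000=0.1111; V=0.000000+-0.111111+0.111111=0.0000
k=4 src: inc=0.111111, refl=0.111111·0.666667=0.0741; V=-0.111111+0.111111+0.074074=0.0741
k=5 load: inc=0.074074, refl=0.074074·-1.000000=-0.0741; V=0.000000+0.074074+-0.074074=0.0000
k=6 src: inc=-0.074074, refl=-0.074074·0.666667=-0.0494; V=0.074074+-0.074074+-0.049383=-0.0494
k=7 load: inc=-0.049383, refl=-0.049383·-1.000000=0.0494; V=0.000000+-0.049383+0.049383=0.0000
k=8 src: inc=0.049383, refl=0.049383·0.666667=0.0329; V=-0.049383+0.049383+0.032922=0.0329
k=9 load: inc=0.032922, refl=0.032922·-1.000000=-0.0329; V=0.000000+0.032922+-0.032922=0.0000
k=10 src: inc=-0.032922, refl=-0.032922·0.666667=-0.0219; V=0.032922+-0.032922+-0.021948=-0.0219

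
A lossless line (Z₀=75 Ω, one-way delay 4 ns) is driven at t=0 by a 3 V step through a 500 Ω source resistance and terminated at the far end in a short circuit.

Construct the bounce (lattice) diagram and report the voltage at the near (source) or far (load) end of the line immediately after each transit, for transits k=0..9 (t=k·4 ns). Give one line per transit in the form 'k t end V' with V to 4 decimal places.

0 0 source 0.3913
1 4 load 0.0000
2 8 source -0.2892
3 12 load 0.0000
4 16 source 0.2138
5 20 load 0.0000
6 24 source -0.1580
7 28 load 0.0000
8 32 source 0.1168
9 36 load 0.0000

Γ_L=-1.000000, Γ_S=0.739130; launch V₁=3·75/575=0.391304
k=0 src: V=0.3913
k=1 load: inc=0.391304, refl=0.391304·-1.000000=-0.3913; V=0.000000+0.391304+-0.391304=0.0000
k=2 src: inc=-0.391304, refl=-0.391304·0.739130=-0.2892; V=0.391304+-0.391304+-0.289225=-0.2892
k=3 load: inc=-0.289225, refl=-0.289225·-1.000000=0.2892; V=0.000000+-0.289225+0.289225=0.0000
k=4 src: inc=0.289225, refl=0.289225·0.739130=0.2138; V=-0.289225+0.289225+0.213775=0.2138
k=5 load: inc=0.213775, refl=0.213775·-1.000000=-0.2138; V=0.000000+0.213775+-0.213775=0.0000
k=6 src: inc=-0.213775, refl=-0.213775·0.739130=-0.1580; V=0.213775+-0.213775+-0.158008=-0.1580
k=7 load: inc=-0.158008, refl=-0.158008·-1.000000=0.1580; V=0.000000+-0.158008+0.158008=0.0000
k=8 src: inc=0.158008, refl=0.158008·0.739130=0.1168; V=-0.158008+0.158008+0.116788=0.1168
k=9 load: inc=0.116788, refl=0.116788·-1.000000=-0.1168; V=0.000000+0.116788+-0.116788=0.0000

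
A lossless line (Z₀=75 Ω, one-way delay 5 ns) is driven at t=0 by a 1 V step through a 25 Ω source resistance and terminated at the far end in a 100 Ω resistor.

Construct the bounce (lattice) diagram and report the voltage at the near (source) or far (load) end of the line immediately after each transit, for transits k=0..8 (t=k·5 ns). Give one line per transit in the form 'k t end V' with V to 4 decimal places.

0 0 source 0.7500
1 5 load 0.8571
2 10 source 0.8036
3 15 load 0.7959
4 20 source 0.7997
5 25 load 0.8003
6 30 source 0.8000
7 35 load 0.8000
8 40 source 0.8000

Γ_L=0.142857, Γ_S=-0.500000; launch V₁=1·75/100=0.750000
k=0 src: V=0.7500
k=1 load: inc=0.750000, refl=0.750000·0.142857=0.1071; V=0.000000+0.750000+0.107143=0.8571
k=2 src: inc=0.107143, refl=0.107143·-0.500000=-0.0536; V=0.750000+0.107143+-0.053571=0.8036
k=3 load: inc=-0.053571, refl=-0.053571·0.142857=-0.0077; V=0.857143+-0.053571+-0.007653=0.7959
k=4 src: inc=-0.007653, refl=-0.007653·-0.500000=0.0038; V=0.803571+-0.007653+0.003827=0.7997
k=5 load: inc=0.003827, refl=0.003827·0.142857=0.0005; V=0.795918+0.003827+0.000547=0.8003
k=6 src: inc=0.000547, refl=0.000547·-0.500000=-0.0003; V=0.799745+0.000547+-0.000273=0.8000
k=7 load: inc=-0.000273, refl=-0.000273·0.142857=-0.0000; V=0.800292+-0.000273+-0.000039=0.8000
k=8 src: inc=-0.000039, refl=-0.000039·-0.500000=0.0000; V=0.800018+-0.000039+0.000020=0.8000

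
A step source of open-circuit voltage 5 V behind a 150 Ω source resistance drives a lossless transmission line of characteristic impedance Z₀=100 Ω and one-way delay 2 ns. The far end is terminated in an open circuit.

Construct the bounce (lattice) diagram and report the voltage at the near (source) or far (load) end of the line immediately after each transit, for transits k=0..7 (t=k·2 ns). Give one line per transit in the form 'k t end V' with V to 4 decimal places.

Γ_L=1.000000, Γ_S=0.200000; launch V₁=5·100/250=2.000000
k=0 src: V=2.0000
k=1 load: inc=2.000000, refl=2.000000·1.000000=2.0000; V=0.000000+2.000000+2.000000=4.0000
k=2 src: inc=2.000000, refl=2.000000·0.200000=0.4000; V=2.000000+2.000000+0.400000=4.4000
k=3 load: inc=0.400000, refl=0.400000·1.000000=0.4000; V=4.000000+0.400000+0.400000=4.8000
k=4 src: inc=0.400000, refl=0.400000·0.200000=0.0800; V=4.400000+0.400000+0.080000=4.8800
k=5 load: inc=0.080000, refl=0.080000·1.000000=0.0800; V=4.800000+0.080000+0.080000=4.9600
k=6 src: inc=0.080000, refl=0.080000·0.200000=0.0160; V=4.880000+0.080000+0.016000=4.9760
k=7 load: inc=0.016000, refl=0.016000·1.000000=0.0160; V=4.960000+0.016000+0.016000=4.9920

0 0 source 2.0000
1 2 load 4.0000
2 4 source 4.4000
3 6 load 4.8000
4 8 source 4.8800
5 10 load 4.9600
6 12 source 4.9760
7 14 load 4.9920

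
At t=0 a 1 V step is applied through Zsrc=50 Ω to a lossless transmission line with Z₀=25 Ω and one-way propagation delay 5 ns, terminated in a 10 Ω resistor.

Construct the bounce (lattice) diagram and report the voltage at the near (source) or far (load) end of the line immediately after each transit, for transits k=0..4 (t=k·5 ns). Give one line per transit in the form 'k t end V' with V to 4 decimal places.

Γ_L=-0.428571, Γ_S=0.333333; launch V₁=1·25/75=0.333333
k=0 src: V=0.3333
k=1 load: inc=0.333333, refl=0.333333·-0.428571=-0.1429; V=0.000000+0.333333+-0.142857=0.1905
k=2 src: inc=-0.142857, refl=-0.142857·0.333333=-0.0476; V=0.333333+-0.142857+-0.047619=0.1429
k=3 load: inc=-0.047619, refl=-0.047619·-0.428571=0.0204; V=0.190476+-0.047619+0.020408=0.1633
k=4 src: inc=0.020408, refl=0.020408·0.333333=0.0068; V=0.142857+0.020408+0.006803=0.1701

0 0 source 0.3333
1 5 load 0.1905
2 10 source 0.1429
3 15 load 0.1633
4 20 source 0.1701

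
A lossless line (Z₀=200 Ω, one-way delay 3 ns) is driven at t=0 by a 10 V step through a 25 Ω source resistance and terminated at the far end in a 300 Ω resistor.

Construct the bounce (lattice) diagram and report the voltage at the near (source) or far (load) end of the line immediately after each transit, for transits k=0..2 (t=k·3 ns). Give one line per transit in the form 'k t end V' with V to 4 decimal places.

0 0 source 8.8889
1 3 load 10.6667
2 6 source 9.2840

Γ_L=0.200000, Γ_S=-0.777778; launch V₁=10·200/225=8.888889
k=0 src: V=8.8889
k=1 load: inc=8.888889, refl=8.888889·0.200000=1.7778; V=0.000000+8.888889+1.777778=10.6667
k=2 src: inc=1.777778, refl=1.777778·-0.777778=-1.3827; V=8.888889+1.777778+-1.382716=9.2840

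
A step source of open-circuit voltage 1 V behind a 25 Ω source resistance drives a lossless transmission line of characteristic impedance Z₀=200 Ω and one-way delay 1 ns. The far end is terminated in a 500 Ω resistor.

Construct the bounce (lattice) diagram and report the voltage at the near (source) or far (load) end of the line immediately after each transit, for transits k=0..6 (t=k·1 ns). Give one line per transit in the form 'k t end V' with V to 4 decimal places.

Γ_L=0.428571, Γ_S=-0.777778; launch V₁=1·200/225=0.888889
k=0 src: V=0.8889
k=1 load: inc=0.888889, refl=0.888889·0.428571=0.3810; V=0.000000+0.888889+0.380952=1.2698
k=2 src: inc=0.380952, refl=0.380952·-0.777778=-0.2963; V=0.888889+0.380952+-0.296296=0.9735
k=3 load: inc=-0.296296, refl=-0.296296·0.428571=-0.1270; V=1.269841+-0.296296+-0.126984=0.8466
k=4 src: inc=-0.126984, refl=-0.126984·-0.777778=0.0988; V=0.973545+-0.126984+0.098765=0.9453
k=5 load: inc=0.098765, refl=0.098765·0.428571=0.0423; V=0.846561+0.098765+0.042328=0.9877
k=6 src: inc=0.042328, refl=0.042328·-0.777778=-0.0329; V=0.945326+0.042328+-0.032922=0.9547

0 0 source 0.8889
1 1 load 1.2698
2 2 source 0.9735
3 3 load 0.8466
4 4 source 0.9453
5 5 load 0.9877
6 6 source 0.9547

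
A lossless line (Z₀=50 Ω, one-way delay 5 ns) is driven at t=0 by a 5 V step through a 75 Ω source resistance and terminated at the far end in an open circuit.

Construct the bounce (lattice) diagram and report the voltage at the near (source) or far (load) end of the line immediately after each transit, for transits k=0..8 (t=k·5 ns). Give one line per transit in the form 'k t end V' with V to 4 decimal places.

0 0 source 2.0000
1 5 load 4.0000
2 10 source 4.4000
3 15 load 4.8000
4 20 source 4.8800
5 25 load 4.9600
6 30 source 4.9760
7 35 load 4.9920
8 40 source 4.9952

Γ_L=1.000000, Γ_S=0.200000; launch V₁=5·50/125=2.000000
k=0 src: V=2.0000
k=1 load: inc=2.000000, refl=2.000000·1.000000=2.0000; V=0.000000+2.000000+2.000000=4.0000
k=2 src: inc=2.000000, refl=2.000000·0.200000=0.4000; V=2.000000+2.000000+0.400000=4.4000
k=3 load: inc=0.400000, refl=0.400000·1.000000=0.4000; V=4.000000+0.400000+0.400000=4.8000
k=4 src: inc=0.400000, refl=0.400000·0.200000=0.0800; V=4.400000+0.400000+0.080000=4.8800
k=5 load: inc=0.080000, refl=0.080000·1.000000=0.0800; V=4.800000+0.080000+0.080000=4.9600
k=6 src: inc=0.080000, refl=0.080000·0.200000=0.0160; V=4.880000+0.080000+0.016000=4.9760
k=7 load: inc=0.016000, refl=0.016000·1.000000=0.0160; V=4.960000+0.016000+0.016000=4.9920
k=8 src: inc=0.016000, refl=0.016000·0.200000=0.0032; V=4.976000+0.016000+0.003200=4.9952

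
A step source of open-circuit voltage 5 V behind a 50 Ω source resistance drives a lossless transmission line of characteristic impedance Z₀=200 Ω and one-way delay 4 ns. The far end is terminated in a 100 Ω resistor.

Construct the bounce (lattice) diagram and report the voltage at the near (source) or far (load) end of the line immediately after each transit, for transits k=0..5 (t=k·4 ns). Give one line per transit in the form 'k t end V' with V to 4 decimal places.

0 0 source 4.0000
1 4 load 2.6667
2 8 source 3.4667
3 12 load 3.2000
4 16 source 3.3600
5 20 load 3.3067

Γ_L=-0.333333, Γ_S=-0.600000; launch V₁=5·200/250=4.000000
k=0 src: V=4.0000
k=1 load: inc=4.000000, refl=4.000000·-0.333333=-1.3333; V=0.000000+4.000000+-1.333333=2.6667
k=2 src: inc=-1.333333, refl=-1.333333·-0.600000=0.8000; V=4.000000+-1.333333+0.800000=3.4667
k=3 load: inc=0.800000, refl=0.800000·-0.333333=-0.2667; V=2.666667+0.800000+-0.266667=3.2000
k=4 src: inc=-0.266667, refl=-0.266667·-0.600000=0.1600; V=3.466667+-0.266667+0.160000=3.3600
k=5 load: inc=0.160000, refl=0.160000·-0.333333=-0.0533; V=3.200000+0.160000+-0.053333=3.3067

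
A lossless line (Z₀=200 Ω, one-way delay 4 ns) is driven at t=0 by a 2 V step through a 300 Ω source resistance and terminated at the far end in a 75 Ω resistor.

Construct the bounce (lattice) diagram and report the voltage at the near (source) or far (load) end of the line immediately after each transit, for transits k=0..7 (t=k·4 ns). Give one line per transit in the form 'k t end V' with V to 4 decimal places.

Γ_L=-0.454545, Γ_S=0.200000; launch V₁=2·200/500=0.800000
k=0 src: V=0.8000
k=1 load: inc=0.800000, refl=0.800000·-0.454545=-0.3636; V=0.000000+0.800000+-0.363636=0.4364
k=2 src: inc=-0.363636, refl=-0.363636·0.200000=-0.0727; V=0.800000+-0.363636+-0.072727=0.3636
k=3 load: inc=-0.072727, refl=-0.072727·-0.454545=0.0331; V=0.436364+-0.072727+0.033058=0.3967
k=4 src: inc=0.033058, refl=0.033058·0.200000=0.0066; V=0.363636+0.033058+0.006612=0.4033
k=5 load: inc=0.006612, refl=0.006612·-0.454545=-0.0030; V=0.396694+0.006612+-0.003005=0.4003
k=6 src: inc=-0.003005, refl=-0.003005·0.200000=-0.0006; V=0.403306+-0.003005+-0.000601=0.3997
k=7 load: inc=-0.000601, refl=-0.000601·-0.454545=0.0003; V=0.400301+-0.000601+0.000273=0.4000

0 0 source 0.8000
1 4 load 0.4364
2 8 source 0.3636
3 12 load 0.3967
4 16 source 0.4033
5 20 load 0.4003
6 24 source 0.3997
7 28 load 0.4000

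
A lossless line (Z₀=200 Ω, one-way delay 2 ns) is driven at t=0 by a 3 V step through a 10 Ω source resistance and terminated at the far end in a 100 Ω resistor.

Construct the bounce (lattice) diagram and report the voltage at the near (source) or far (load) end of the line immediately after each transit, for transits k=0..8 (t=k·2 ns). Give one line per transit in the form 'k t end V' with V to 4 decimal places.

0 0 source 2.8571
1 2 load 1.9048
2 4 source 2.7664
3 6 load 2.4792
4 8 source 2.7391
5 10 load 2.6525
6 12 source 2.7308
7 14 load 2.7047
8 16 source 2.7283

Γ_L=-0.333333, Γ_S=-0.904762; launch V₁=3·200/210=2.857143
k=0 src: V=2.8571
k=1 load: inc=2.857143, refl=2.857143·-0.333333=-0.9524; V=0.000000+2.857143+-0.952381=1.9048
k=2 src: inc=-0.952381, refl=-0.952381·-0.904762=0.8617; V=2.857143+-0.952381+0.861678=2.7664
k=3 load: inc=0.861678, refl=0.861678·-0.333333=-0.2872; V=1.904762+0.861678+-0.287226=2.4792
k=4 src: inc=-0.287226, refl=-0.287226·-0.904762=0.2599; V=2.766440+-0.287226+0.259871=2.7391
k=5 load: inc=0.259871, refl=0.259871·-0.333333=-0.0866; V=2.479214+0.259871+-0.086624=2.6525
k=6 src: inc=-0.086624, refl=-0.086624·-0.904762=0.0784; V=2.739085+-0.086624+0.078374=2.7308
k=7 load: inc=0.078374, refl=0.078374·-0.333333=-0.0261; V=2.652461+0.078374+-0.026125=2.7047
k=8 src: inc=-0.026125, refl=-0.026125·-0.904762=0.0236; V=2.730835+-0.026125+0.023637=2.7283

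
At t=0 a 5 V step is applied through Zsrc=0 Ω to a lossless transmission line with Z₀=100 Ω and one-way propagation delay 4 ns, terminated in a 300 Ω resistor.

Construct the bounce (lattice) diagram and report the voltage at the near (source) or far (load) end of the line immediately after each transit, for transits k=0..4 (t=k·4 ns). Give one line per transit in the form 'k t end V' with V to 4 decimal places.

0 0 source 5.0000
1 4 load 7.5000
2 8 source 5.0000
3 12 load 3.7500
4 16 source 5.0000

Γ_L=0.500000, Γ_S=-1.000000; launch V₁=5·100/100=5.000000
k=0 src: V=5.0000
k=1 load: inc=5.000000, refl=5.000000·0.500000=2.5000; V=0.000000+5.000000+2.500000=7.5000
k=2 src: inc=2.500000, refl=2.500000·-1.000000=-2.5000; V=5.000000+2.500000+-2.500000=5.0000
k=3 load: inc=-2.500000, refl=-2.500000·0.500000=-1.2500; V=7.500000+-2.500000+-1.250000=3.7500
k=4 src: inc=-1.250000, refl=-1.250000·-1.000000=1.2500; V=5.000000+-1.250000+1.250000=5.0000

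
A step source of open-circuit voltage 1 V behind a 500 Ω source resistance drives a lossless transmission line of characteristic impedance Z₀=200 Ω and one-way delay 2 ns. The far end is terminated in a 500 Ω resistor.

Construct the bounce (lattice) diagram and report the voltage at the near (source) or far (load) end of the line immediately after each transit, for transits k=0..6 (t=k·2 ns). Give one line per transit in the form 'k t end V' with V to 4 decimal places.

Γ_L=0.428571, Γ_S=0.428571; launch V₁=1·200/700=0.285714
k=0 src: V=0.2857
k=1 load: inc=0.285714, refl=0.285714·0.428571=0.1224; V=0.000000+0.285714+0.122449=0.4082
k=2 src: inc=0.122449, refl=0.122449·0.428571=0.0525; V=0.285714+0.122449+0.052478=0.4606
k=3 load: inc=0.052478, refl=0.052478·0.428571=0.0225; V=0.408163+0.052478+0.022491=0.4831
k=4 src: inc=0.022491, refl=0.022491·0.428571=0.0096; V=0.460641+0.022491+0.009639=0.4928
k=5 load: inc=0.009639, refl=0.009639·0.428571=0.0041; V=0.483132+0.009639+0.004131=0.4969
k=6 src: inc=0.004131, refl=0.004131·0.428571=0.0018; V=0.492771+0.004131+0.001770=0.4987

0 0 source 0.2857
1 2 load 0.4082
2 4 source 0.4606
3 6 load 0.4831
4 8 source 0.4928
5 10 load 0.4969
6 12 source 0.4987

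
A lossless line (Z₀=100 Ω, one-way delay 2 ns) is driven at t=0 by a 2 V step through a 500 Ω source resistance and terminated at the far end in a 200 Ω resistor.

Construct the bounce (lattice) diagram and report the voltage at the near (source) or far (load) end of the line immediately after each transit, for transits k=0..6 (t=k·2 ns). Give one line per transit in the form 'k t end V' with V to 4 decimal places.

Γ_L=0.333333, Γ_S=0.666667; launch V₁=2·100/600=0.333333
k=0 src: V=0.3333
k=1 load: inc=0.333333, refl=0.333333·0.333333=0.1111; V=0.000000+0.333333+0.111111=0.4444
k=2 src: inc=0.111111, refl=0.111111·0.666667=0.0741; V=0.333333+0.111111+0.074074=0.5185
k=3 load: inc=0.074074, refl=0.074074·0.333333=0.0247; V=0.444444+0.074074+0.024691=0.5432
k=4 src: inc=0.024691, refl=0.024691·0.666667=0.0165; V=0.518519+0.024691+0.016461=0.5597
k=5 load: inc=0.016461, refl=0.016461·0.333333=0.0055; V=0.543210+0.016461+0.005487=0.5652
k=6 src: inc=0.005487, refl=0.005487·0.666667=0.0037; V=0.559671+0.005487+0.003658=0.5688

0 0 source 0.3333
1 2 load 0.4444
2 4 source 0.5185
3 6 load 0.5432
4 8 source 0.5597
5 10 load 0.5652
6 12 source 0.5688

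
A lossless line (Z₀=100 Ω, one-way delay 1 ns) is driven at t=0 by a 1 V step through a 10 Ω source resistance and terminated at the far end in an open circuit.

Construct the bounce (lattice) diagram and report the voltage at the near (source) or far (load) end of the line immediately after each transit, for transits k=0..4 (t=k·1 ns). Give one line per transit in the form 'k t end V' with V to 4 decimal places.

Γ_L=1.000000, Γ_S=-0.818182; launch V₁=1·100/110=0.909091
k=0 src: V=0.9091
k=1 load: inc=0.909091, refl=0.909091·1.000000=0.9091; V=0.000000+0.909091+0.909091=1.8182
k=2 src: inc=0.909091, refl=0.909091·-0.818182=-0.7438; V=0.909091+0.909091+-0.743802=1.0744
k=3 load: inc=-0.743802, refl=-0.743802·1.000000=-0.7438; V=1.818182+-0.743802+-0.743802=0.3306
k=4 src: inc=-0.743802, refl=-0.743802·-0.818182=0.6086; V=1.074380+-0.743802+0.608565=0.9391

0 0 source 0.9091
1 1 load 1.8182
2 2 source 1.0744
3 3 load 0.3306
4 4 source 0.9391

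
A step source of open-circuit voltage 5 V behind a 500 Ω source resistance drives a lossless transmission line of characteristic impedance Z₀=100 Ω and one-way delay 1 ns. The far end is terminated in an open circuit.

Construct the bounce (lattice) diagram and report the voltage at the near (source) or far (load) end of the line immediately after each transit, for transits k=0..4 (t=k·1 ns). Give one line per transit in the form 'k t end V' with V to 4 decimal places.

0 0 source 0.8333
1 1 load 1.6667
2 2 source 2.2222
3 3 load 2.7778
4 4 source 3.1481

Γ_L=1.000000, Γ_S=0.666667; launch V₁=5·100/600=0.833333
k=0 src: V=0.8333
k=1 load: inc=0.833333, refl=0.833333·1.000000=0.8333; V=0.000000+0.833333+0.833333=1.6667
k=2 src: inc=0.833333, refl=0.833333·0.666667=0.5556; V=0.833333+0.833333+0.555556=2.2222
k=3 load: inc=0.555556, refl=0.555556·1.000000=0.5556; V=1.666667+0.555556+0.555556=2.7778
k=4 src: inc=0.555556, refl=0.555556·0.666667=0.3704; V=2.222222+0.555556+0.370370=3.1481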